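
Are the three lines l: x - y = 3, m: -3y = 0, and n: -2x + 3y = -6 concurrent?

Yes

Intersecting l and m: solving the 2×2 system gives (x, y) = (3, 0).
Substitute into n: (-2)(3) + (3)(0) = -6.
This equals -6, so (3, 0) lies on all three lines and they are concurrent.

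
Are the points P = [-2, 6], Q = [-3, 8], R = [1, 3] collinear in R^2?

PQ = (-1, 2), PR = (3, -3).
If collinear, PR would be a scalar multiple of PQ. But (-1)·(-3) ≠ (2)·(3) (difference -3), so they are not parallel; the points are not collinear.

No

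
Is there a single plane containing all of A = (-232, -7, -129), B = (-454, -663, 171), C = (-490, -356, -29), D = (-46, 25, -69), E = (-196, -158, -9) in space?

No

The plane through A, B, C has normal n = AB × AC = (39100, -55200, -91770) and equation n·P = 3153530.
Checking the remaining points: n·D = 3153530, n·E = 1883930.
Since n·E = 1883930 ≠ 3153530, E is off the plane and the points are not all coplanar.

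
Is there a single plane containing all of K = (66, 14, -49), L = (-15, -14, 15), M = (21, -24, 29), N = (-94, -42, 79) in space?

No

A normal to the plane through K, L, M is n = KL × KM = (248, 3438, 1818).
The plane has equation n·P = -24582. For N: n·N = -24086.
-24086 ≠ -24582, so N is off the plane.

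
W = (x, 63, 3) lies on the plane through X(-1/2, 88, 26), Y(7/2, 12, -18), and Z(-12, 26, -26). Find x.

-7

The plane through X, Y, Z has equation 1224x + 714y − 1122z = 33048.
Substituting W: (1224)x + (41616) = 33048, so x = -7.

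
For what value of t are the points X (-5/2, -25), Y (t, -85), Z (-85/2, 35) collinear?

75/2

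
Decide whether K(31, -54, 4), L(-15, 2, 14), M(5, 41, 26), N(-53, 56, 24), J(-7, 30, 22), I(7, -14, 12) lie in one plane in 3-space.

The plane through K, L, M has normal n = KL × KM = (282, 752, -2914) and equation n·P = -43522.
Checking the remaining points: n·N = -42770, n·J = -43522, n·I = -43522.
Since n·N = -42770 ≠ -43522, N is off the plane and the points are not all coplanar.

No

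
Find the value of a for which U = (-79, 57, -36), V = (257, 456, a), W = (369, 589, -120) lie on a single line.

Direction UW = (448, 532, -84). From the x-coordinate of V, the parameter along the line is τ = (257 − (-79))/448 = 3/4.
Then a = (-36) + 3/4·(-84) = -99.

-99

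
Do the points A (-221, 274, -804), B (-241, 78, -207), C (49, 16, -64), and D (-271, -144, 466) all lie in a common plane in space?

With A as base: AB = (-20, -196, 597), AC = (270, -258, 740), AD = (-50, -418, 1270).
AC × AD = (-18340, -379900, -125760).
AB · (AC × AD) = -251520.
Since -251520 ≠ 0, the four points are not coplanar.

No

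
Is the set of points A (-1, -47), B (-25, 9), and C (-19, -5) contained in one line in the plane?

AB = (-24, 56), AC = (-18, 42).
Checking proportionality: AC = 3/4·AB, so the vectors are parallel and the points are collinear.

Yes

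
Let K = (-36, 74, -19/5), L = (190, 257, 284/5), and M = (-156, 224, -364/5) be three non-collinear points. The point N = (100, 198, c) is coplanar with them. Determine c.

The plane through K, L, M has equation −21717x + 8322y + 55860z = 1185372.
Substituting N: (55860)c + (-523944) = 1185372, so c = 153/5.

153/5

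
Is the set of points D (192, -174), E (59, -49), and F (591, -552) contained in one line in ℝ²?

DE = (-133, 125), DF = (399, -378).
If collinear, DF would be a scalar multiple of DE. But (-133)·(-378) ≠ (125)·(399) (difference 399), so they are not parallel; the points are not collinear.

No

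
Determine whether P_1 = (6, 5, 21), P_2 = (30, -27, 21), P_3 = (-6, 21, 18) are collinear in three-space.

No

P_1P_2 = (24, -32, 0), P_1P_3 = (-12, 16, -3).
P_1P_2 × P_1P_3 = (96, 72, 0).
The cross product is nonzero, so the points do not lie on one line.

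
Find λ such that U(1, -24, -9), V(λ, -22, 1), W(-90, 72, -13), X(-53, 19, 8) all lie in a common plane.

The points are coplanar iff UV · (UW × UX) = 0.
Expanding, this is linear in λ: (1804)λ + (14432) = 0.
So λ = -8.

-8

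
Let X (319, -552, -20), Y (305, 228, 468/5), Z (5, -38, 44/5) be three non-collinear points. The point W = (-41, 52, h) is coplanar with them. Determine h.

76/5

Coplanarity requires XY · (XZ × XW) = 0.
XY = (-14, 780, 568/5), XZ = (-314, 514, 144/5); the triple product is linear in h with coefficient 237724 and constant term -18067024/5.
Setting it to zero: h = 76/5.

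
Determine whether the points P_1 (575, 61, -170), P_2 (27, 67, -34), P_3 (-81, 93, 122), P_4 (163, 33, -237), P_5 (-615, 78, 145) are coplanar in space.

The plane through P_1, P_2, P_3 has normal n = P_1P_2 × P_1P_3 = (-2600, 70800, -13600) and equation n·P = 5135800.
Checking the remaining points: n·P_4 = 5135800, n·P_5 = 5149400.
Since n·P_5 = 5149400 ≠ 5135800, P_5 is off the plane and the points are not all coplanar.

No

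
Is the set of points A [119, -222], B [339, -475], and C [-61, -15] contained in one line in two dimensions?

AB = (220, -253), AC = (-180, 207).
Twice the signed area of △ABC is (220)(207) − (-253)(-180) = 0.
The triangle is degenerate (zero area), so the points are collinear.

Yes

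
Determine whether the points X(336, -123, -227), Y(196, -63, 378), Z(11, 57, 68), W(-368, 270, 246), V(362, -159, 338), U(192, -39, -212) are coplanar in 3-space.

The plane through X, Y, Z has normal n = XY × XZ = (-91200, -155325, -5700) and equation n·P = -10244325.
Checking the remaining points: n·W = -9778350, n·V = -10244325, n·U = -10244325.
Since n·W = -9778350 ≠ -10244325, W is off the plane and the points are not all coplanar.

No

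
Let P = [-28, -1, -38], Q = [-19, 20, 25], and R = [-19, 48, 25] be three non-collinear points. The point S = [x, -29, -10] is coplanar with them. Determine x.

-24

The plane through P, Q, R has equation −1764x + 252z = 39816.
Substituting S: (-1764)x + (-2520) = 39816, so x = -24.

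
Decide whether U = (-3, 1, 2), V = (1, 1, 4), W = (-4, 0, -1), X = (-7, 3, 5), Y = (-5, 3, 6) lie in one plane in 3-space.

Yes

The plane through U, V, W has normal n = UV × UW = (2, 10, -4) and equation n·P = -4.
Checking the remaining points: n·X = -4, n·Y = -4.
All equal -4, so all 5 points lie in one plane.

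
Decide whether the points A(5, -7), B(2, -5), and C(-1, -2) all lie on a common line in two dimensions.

AB = (-3, 2), AC = (-6, 5).
If collinear, AC would be a scalar multiple of AB. But (-3)·(5) ≠ (2)·(-6) (difference -3), so they are not parallel; the points are not collinear.

No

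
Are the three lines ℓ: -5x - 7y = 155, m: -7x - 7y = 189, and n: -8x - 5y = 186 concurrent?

Lines aᵢx + bᵢy = cᵢ with pairwise distinct directions are concurrent exactly when det[aᵢ bᵢ cᵢ] = 0.
Here the determinant is 0.
It vanishes, so the lines are concurrent at (-17, -10).

Yes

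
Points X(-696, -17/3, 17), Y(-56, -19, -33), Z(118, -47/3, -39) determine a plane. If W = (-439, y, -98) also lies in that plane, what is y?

Coplanarity requires XY · (XZ × XW) = 0.
XY = (640, -40/3, -50), XZ = (814, -10, -56); the triple product is linear in y with coefficient -4860 and constant term -476280.
Setting it to zero: y = -98.

-98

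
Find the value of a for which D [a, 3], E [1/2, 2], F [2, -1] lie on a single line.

The three points are collinear iff det[DE; DF] = 0.
This determinant is linear in a: (3)a + (0) = 0, so a = 0.

0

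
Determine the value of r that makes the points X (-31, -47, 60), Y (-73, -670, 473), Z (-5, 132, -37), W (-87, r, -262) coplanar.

Normal to plane XYZ: n = (-13496, 6664, 8680); plane equation n·P = 625968.
Requiring n·W = 625968: (6664)r + (-1100008) = 625968.
So r = 259.

259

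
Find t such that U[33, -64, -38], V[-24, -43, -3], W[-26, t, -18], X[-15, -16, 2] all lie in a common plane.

-89

The points are coplanar iff UV · (UW × UX) = 0.
Expanding, this is linear in t: (-600)t + (-53400) = 0.
So t = -89.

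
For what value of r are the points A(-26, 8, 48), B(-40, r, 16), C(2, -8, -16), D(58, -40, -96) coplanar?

16

Normal to plane ACD: n = (-768, -1344, 0); plane equation n·P = 9216.
Requiring n·B = 9216: (-1344)r + (30720) = 9216.
So r = 16.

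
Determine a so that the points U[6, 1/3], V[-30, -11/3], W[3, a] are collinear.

The three points are collinear iff det[UV; UW] = 0.
This determinant is linear in a: (-36)a + (0) = 0, so a = 0.

0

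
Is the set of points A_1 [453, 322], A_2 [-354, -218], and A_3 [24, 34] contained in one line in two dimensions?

No

A_1A_2 = (-807, -540), A_1A_3 = (-429, -288).
Twice the signed area of △A_1A_2A_3 is (-807)(-288) − (-540)(-429) = 756.
The area is nonzero, so the three points are not collinear.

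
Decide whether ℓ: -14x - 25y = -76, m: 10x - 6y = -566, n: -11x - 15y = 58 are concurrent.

Intersecting ℓ and m: solving the 2×2 system gives (x, y) = (-41, 26).
Substitute into n: (-11)(-41) + (-15)(26) = 61.
But n requires 58 ≠ 61, so the three lines have no common point.

No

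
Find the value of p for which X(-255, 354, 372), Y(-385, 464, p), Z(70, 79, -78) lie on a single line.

552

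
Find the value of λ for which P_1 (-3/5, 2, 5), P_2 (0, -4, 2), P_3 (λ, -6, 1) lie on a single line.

Collinearity requires P_1P_2 × P_1P_3 = 0; each component is linear in λ.
The y-component gives (-3)λ + (3/5) = 0, so λ = 1/5.
The remaining components then also vanish.

1/5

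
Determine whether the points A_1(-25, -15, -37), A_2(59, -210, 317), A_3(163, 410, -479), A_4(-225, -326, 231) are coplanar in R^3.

Yes

With A_1 as base: A_1A_2 = (84, -195, 354), A_1A_3 = (188, 425, -442), A_1A_4 = (-200, -311, 268).
A_1A_3 × A_1A_4 = (-23562, 38016, 26532).
A_1A_2 · (A_1A_3 × A_1A_4) = 0.
The scalar triple product vanishes, so the four points are coplanar.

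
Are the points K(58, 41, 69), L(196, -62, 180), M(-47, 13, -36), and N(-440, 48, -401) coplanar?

No

With K as base: KL = (138, -103, 111), KM = (-105, -28, -105), KN = (-498, 7, -470).
KM × KN = (13895, 2940, -14679).
KL · (KM × KN) = -14679.
Since -14679 ≠ 0, the four points are not coplanar.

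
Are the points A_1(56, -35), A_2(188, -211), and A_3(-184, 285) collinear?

Yes

A_1A_2 = (132, -176), A_1A_3 = (-240, 320).
Checking proportionality: A_1A_3 = -20/11·A_1A_2, so the vectors are parallel and the points are collinear.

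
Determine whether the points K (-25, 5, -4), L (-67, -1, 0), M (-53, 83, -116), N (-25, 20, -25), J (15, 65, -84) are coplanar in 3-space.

The plane through K, L, M has normal n = KL × KM = (360, -4816, -3444) and equation n·P = -19304.
Checking the remaining points: n·N = -19220, n·J = -18344.
Since n·N = -19220 ≠ -19304, N is off the plane and the points are not all coplanar.

No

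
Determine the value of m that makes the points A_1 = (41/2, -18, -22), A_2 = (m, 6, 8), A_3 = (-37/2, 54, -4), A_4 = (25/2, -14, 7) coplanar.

Normal to plane A_1A_3A_4: n = (2016, 987, 420); plane equation n·P = 14322.
Requiring n·A_2 = 14322: (2016)m + (9282) = 14322.
So m = 5/2.

5/2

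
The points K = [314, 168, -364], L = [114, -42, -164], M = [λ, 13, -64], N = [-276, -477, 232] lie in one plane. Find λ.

-36

Normal to plane KLN: n = (3840, 1200, 5100); plane equation n·P = -449040.
Requiring n·M = -449040: (3840)λ + (-310800) = -449040.
So λ = -36.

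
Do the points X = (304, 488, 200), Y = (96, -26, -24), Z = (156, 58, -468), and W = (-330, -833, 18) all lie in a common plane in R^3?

With X as base: XY = (-208, -514, -224), XZ = (-148, -430, -668), XW = (-634, -1321, -182).
XZ × XW = (-804168, 396576, -77112).
XY · (XZ × XW) = -19300032.
Since -19300032 ≠ 0, the four points are not coplanar.

No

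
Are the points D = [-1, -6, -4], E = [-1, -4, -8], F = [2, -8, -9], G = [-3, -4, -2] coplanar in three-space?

Yes

A normal to the plane through D, E, F is n = DE × DF = (-18, -12, -6).
The plane has equation n·P = 114. For G: n·G = 114.
Equal, so G lies in the plane and all four are coplanar.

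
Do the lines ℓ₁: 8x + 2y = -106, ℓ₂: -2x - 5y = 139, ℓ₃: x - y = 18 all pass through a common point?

Yes

Intersecting ℓ₁ and ℓ₂: solving the 2×2 system gives (x, y) = (-7, -25).
Substitute into ℓ₃: (1)(-7) + (-1)(-25) = 18.
This equals 18, so (-7, -25) lies on all three lines and they are concurrent.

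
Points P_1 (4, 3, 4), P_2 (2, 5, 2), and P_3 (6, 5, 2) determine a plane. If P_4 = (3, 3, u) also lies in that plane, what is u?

The plane through P_1, P_2, P_3 has equation −8y − 8z = -56.
Substituting P_4: (-8)u + (-24) = -56, so u = 4.

4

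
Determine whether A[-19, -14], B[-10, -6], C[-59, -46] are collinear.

AB = (9, 8), AC = (-40, -32).
If collinear, AC would be a scalar multiple of AB. But (9)·(-32) ≠ (8)·(-40) (difference 32), so they are not parallel; the points are not collinear.

No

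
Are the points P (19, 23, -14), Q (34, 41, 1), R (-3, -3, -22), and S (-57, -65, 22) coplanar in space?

The four points are coplanar iff the 3×3 determinant with rows PQ, PR, PS is zero.
Rows: (15, 18, 15), (-22, -26, -8), (-76, -88, 36).
Expanding along the first row: (15)(-1640) − (18)(-1400) + (15)(-40) = 0.
Zero determinant ⇒ coplanar.

Yes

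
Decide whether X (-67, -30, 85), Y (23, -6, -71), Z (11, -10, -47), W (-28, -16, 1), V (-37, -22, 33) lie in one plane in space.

The plane through X, Y, Z has normal n = XY × XZ = (-48, -288, -72) and equation n·P = 5736.
Checking the remaining points: n·W = 5880, n·V = 5736.
Since n·W = 5880 ≠ 5736, W is off the plane and the points are not all coplanar.

No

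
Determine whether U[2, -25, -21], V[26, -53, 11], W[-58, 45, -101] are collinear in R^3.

Yes

UV = (24, -28, 32), UW = (-60, 70, -80).
UV × UW = (0, 0, 0).
The cross product vanishes, so the three points are collinear.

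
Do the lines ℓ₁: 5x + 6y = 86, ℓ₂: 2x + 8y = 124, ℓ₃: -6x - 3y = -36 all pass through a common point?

Yes

Intersecting ℓ₁ and ℓ₂: solving the 2×2 system gives (x, y) = (-2, 16).
Substitute into ℓ₃: (-6)(-2) + (-3)(16) = -36.
This equals -36, so (-2, 16) lies on all three lines and they are concurrent.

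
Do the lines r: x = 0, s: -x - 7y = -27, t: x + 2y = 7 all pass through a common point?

Intersecting r and s: solving the 2×2 system gives (x, y) = (0, 27/7).
Substitute into t: (1)(0) + (2)(27/7) = 54/7.
But t requires 7 ≠ 54/7, so the three lines have no common point.

No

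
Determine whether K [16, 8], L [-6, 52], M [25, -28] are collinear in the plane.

No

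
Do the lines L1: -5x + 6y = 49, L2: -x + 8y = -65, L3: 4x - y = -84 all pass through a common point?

No

Intersecting L1 and L2: solving the 2×2 system gives (x, y) = (-23, -11).
Substitute into L3: (4)(-23) + (-1)(-11) = -81.
But L3 requires -84 ≠ -81, so the three lines have no common point.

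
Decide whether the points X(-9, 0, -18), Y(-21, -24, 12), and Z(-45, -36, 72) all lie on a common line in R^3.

No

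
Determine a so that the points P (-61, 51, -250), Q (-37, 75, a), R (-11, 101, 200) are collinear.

Collinearity requires PQ × PR = 0; each component is linear in a.
The x-component gives (-50)a + (-1700) = 0, so a = -34.
The remaining components then also vanish.

-34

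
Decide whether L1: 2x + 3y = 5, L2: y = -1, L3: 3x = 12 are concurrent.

Intersecting L1 and L2: solving the 2×2 system gives (x, y) = (4, -1).
Substitute into L3: (3)(4) + (0)(-1) = 12.
This equals 12, so (4, -1) lies on all three lines and they are concurrent.

Yes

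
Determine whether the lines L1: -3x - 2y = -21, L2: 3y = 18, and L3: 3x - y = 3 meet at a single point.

Yes

The three lines meet at one point iff the augmented coefficient matrix [aᵢ bᵢ cᵢ] has rank < 3, i.e. its determinant vanishes.
Here the determinant is 0.
It vanishes, so the lines are concurrent at (3, 6).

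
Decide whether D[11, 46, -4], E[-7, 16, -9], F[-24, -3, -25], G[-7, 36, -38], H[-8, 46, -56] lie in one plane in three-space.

No

The plane through D, E, F has normal n = DE × DF = (385, -203, -168) and equation n·P = -4431.
Checking the remaining points: n·G = -3619, n·H = -3010.
Since n·G = -3619 ≠ -4431, G is off the plane and the points are not all coplanar.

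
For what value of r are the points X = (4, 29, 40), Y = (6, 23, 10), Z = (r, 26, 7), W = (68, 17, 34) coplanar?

Coplanarity ⇔ det[XY; XZ; XW] = 0.
Expanding, this is linear in r: (324)r + (4860) = 0.
So r = -15.

-15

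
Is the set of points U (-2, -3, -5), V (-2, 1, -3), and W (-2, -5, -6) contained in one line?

Yes

UV = (0, 4, 2), UW = (0, -2, -1).
UV × UW = (0, 0, 0).
The cross product vanishes, so the three points are collinear.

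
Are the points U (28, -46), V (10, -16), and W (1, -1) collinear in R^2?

Yes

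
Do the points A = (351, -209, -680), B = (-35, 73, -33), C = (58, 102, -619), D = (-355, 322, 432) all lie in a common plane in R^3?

A normal to the plane through A, B, C is n = AB × AC = (-184015, -166025, -37420).
The plane has equation n·P = -4444440. For D: n·D = -4300165.
-4300165 ≠ -4444440, so D is off the plane.

No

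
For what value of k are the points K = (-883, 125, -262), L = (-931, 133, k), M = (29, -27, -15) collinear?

Direction KM = (912, -152, 247). From the x-coordinate of L, the parameter along the line is τ = (-931 − (-883))/912 = -1/19.
Then k = (-262) + (-1/19)·(247) = -275.

-275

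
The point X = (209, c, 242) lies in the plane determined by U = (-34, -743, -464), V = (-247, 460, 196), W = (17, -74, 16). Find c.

73

The plane through U, V, W has equation 135900x + 135900y − 203850z = -11007900.
Substituting X: (135900)c + (-20928600) = -11007900, so c = 73.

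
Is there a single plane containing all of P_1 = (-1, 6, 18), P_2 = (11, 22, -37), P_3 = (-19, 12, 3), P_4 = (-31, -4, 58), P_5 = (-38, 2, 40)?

No

The plane through P_1, P_2, P_3 has normal n = P_1P_2 × P_1P_3 = (90, 1170, 360) and equation n·P = 13410.
Checking the remaining points: n·P_4 = 13410, n·P_5 = 13320.
Since n·P_5 = 13320 ≠ 13410, P_5 is off the plane and the points are not all coplanar.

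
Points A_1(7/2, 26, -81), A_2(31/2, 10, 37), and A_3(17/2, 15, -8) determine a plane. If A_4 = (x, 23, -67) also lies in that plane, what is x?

The plane through A_1, A_2, A_3 has equation 130x − 286y − 52z = -2769.
Substituting A_4: (130)x + (-3094) = -2769, so x = 5/2.

5/2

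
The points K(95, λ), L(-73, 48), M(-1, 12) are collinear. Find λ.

-36

The three points are collinear iff det[KL; KM] = 0.
This determinant is linear in λ: (72)λ + (2592) = 0, so λ = -36.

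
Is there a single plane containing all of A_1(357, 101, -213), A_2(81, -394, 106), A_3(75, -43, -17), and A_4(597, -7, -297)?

The four points are coplanar iff the 3×3 determinant with rows A_1A_2, A_1A_3, A_1A_4 is zero.
Rows: (-276, -495, 319), (-282, -144, 196), (240, -108, -84).
Expanding along the first row: (-276)(33264) − (-495)(-23352) + (319)(65016) = 0.
Zero determinant ⇒ coplanar.

Yes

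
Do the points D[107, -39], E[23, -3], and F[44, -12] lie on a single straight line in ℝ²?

DE = (-84, 36), DF = (-63, 27).
det[DE; DF] = (-84)(27) − (36)(-63) = 0.
The determinant is zero, so the points are collinear.

Yes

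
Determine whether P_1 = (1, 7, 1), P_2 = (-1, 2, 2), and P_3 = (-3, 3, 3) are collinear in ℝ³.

No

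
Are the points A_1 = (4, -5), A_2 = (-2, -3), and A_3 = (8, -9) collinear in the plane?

A_1A_2 = (-6, 2), A_1A_3 = (4, -4).
If collinear, A_1A_3 would be a scalar multiple of A_1A_2. But (-6)·(-4) ≠ (2)·(4) (difference 16), so they are not parallel; the points are not collinear.

No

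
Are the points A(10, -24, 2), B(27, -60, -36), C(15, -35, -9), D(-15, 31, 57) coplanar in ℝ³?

Yes

A normal to the plane through A, B, C is n = AB × AC = (-22, -3, -7).
The plane has equation n·P = -162. For D: n·D = -162.
Equal, so D lies in the plane and all four are coplanar.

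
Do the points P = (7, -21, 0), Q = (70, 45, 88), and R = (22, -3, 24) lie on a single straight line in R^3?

No

PQ = (63, 66, 88), PR = (15, 18, 24).
Comparing components 3 and 1: (88)(15) − (63)(24) = -192 ≠ 0, so PQ and PR are not parallel and the points are not collinear.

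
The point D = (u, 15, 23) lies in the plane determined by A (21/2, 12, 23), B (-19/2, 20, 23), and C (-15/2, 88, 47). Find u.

3

Coplanarity requires AB · (AC × AD) = 0.
AB = (-20, 8, 0), AC = (-18, 76, 24); the triple product is linear in u with coefficient 192 and constant term -576.
Setting it to zero: u = 3.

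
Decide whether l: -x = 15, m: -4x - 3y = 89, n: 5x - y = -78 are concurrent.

No

Intersecting l and m: solving the 2×2 system gives (x, y) = (-15, -29/3).
Substitute into n: (5)(-15) + (-1)(-29/3) = -196/3.
But n requires -78 ≠ -196/3, so the three lines have no common point.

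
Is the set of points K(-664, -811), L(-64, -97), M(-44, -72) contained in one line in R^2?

No

KL = (600, 714), KM = (620, 739).
If collinear, KM would be a scalar multiple of KL. But (600)·(739) ≠ (714)·(620) (difference 720), so they are not parallel; the points are not collinear.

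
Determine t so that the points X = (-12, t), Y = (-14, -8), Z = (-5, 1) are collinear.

-6

The three points are collinear iff det[XY; XZ] = 0.
This determinant is linear in t: (9)t + (54) = 0, so t = -6.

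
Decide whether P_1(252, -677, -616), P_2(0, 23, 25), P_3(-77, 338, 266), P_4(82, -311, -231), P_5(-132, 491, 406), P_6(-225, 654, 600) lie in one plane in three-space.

Yes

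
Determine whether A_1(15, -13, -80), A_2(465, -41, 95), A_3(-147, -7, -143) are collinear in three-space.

A_1A_2 = (450, -28, 175), A_1A_3 = (-162, 6, -63).
A_1A_2 × A_1A_3 = (714, 0, -1836).
The cross product is nonzero, so the points do not lie on one line.

No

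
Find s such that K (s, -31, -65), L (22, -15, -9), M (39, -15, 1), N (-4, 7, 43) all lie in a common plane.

10

The points are coplanar iff KL · (KM × KN) = 0.
Expanding, this is linear in s: (220)s + (-2200) = 0.
So s = 10.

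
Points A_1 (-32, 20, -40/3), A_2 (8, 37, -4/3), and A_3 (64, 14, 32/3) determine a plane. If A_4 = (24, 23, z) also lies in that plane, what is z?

4/3

The plane through A_1, A_2, A_3 has equation 480x + 192y − 1872z = 13440.
Substituting A_4: (-1872)z + (15936) = 13440, so z = 4/3.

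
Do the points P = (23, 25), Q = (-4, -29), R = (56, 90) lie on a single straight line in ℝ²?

PQ = (-27, -54), PR = (33, 65).
Twice the signed area of △PQR is (-27)(65) − (-54)(33) = 27.
The area is nonzero, so the three points are not collinear.

No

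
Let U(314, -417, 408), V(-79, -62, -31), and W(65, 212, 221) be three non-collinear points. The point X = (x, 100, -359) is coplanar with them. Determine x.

A normal to the plane is n = UV × UW = (209746, 35820, -158802).
X lies in the plane iff n · UX = 0.
This gives (209746)x + (74459830) = 0, so x = -355.

-355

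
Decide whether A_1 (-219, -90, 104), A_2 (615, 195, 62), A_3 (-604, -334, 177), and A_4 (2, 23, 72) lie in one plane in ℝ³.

No

The four points are coplanar iff the 3×3 determinant with rows A_1A_2, A_1A_3, A_1A_4 is zero.
Rows: (834, 285, -42), (-385, -244, 73), (221, 113, -32).
Expanding along the first row: (834)(-441) − (285)(-3813) + (-42)(10419) = 281313.
Nonzero ⇒ not coplanar.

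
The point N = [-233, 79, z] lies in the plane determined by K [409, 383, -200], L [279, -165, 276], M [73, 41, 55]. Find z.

-30

The plane through K, L, M has equation 23052x − 126786y − 139668z = -11197170.
Substituting N: (-139668)z + (-15387210) = -11197170, so z = -30.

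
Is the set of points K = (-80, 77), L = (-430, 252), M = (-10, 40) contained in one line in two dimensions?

No

KL = (-350, 175), KM = (70, -37).
Twice the signed area of △KLM is (-350)(-37) − (175)(70) = 700.
The area is nonzero, so the three points are not collinear.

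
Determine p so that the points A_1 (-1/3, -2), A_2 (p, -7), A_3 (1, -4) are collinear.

3

Collinearity: (A_2 − A_1) must be parallel to (A_3 − A_1) = (4/3, -2).
Cross-multiplying the components: (p − (-1/3))·(-2) = (-5)·(4/3).
Solving gives p = 3.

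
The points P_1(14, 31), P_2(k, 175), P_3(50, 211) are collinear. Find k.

214/5

The three points are collinear iff det[P_1P_2; P_1P_3] = 0.
This determinant is linear in k: (180)k + (-7704) = 0, so k = 214/5.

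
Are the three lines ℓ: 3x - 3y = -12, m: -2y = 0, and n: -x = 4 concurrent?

Yes

The three lines meet at one point iff the augmented coefficient matrix [aᵢ bᵢ cᵢ] has rank < 3, i.e. its determinant vanishes.
Here the determinant is 0.
It vanishes, so the lines are concurrent at (-4, 0).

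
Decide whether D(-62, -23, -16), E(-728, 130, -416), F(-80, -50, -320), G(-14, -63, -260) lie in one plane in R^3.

The four points are coplanar iff the 3×3 determinant with rows DE, DF, DG is zero.
Rows: (-666, 153, -400), (-18, -27, -304), (48, -40, -244).
Expanding along the first row: (-666)(-5572) − (153)(18984) + (-400)(2016) = 0.
Zero determinant ⇒ coplanar.

Yes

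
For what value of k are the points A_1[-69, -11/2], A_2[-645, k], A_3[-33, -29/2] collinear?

277/2

The three points are collinear iff det[A_1A_2; A_1A_3] = 0.
This determinant is linear in k: (-36)k + (4986) = 0, so k = 277/2.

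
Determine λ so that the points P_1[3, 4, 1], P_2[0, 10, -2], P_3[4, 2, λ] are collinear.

Collinearity requires P_1P_2 × P_1P_3 = 0; each component is linear in λ.
The x-component gives (6)λ + (-12) = 0, so λ = 2.
The remaining components then also vanish.

2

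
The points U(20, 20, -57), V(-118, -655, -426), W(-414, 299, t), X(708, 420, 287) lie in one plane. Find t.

-6

Normal to plane UVX: n = (-84600, -206400, 409200); plane equation n·P = -29144400.
Requiring n·W = -29144400: (409200)t + (-26689200) = -29144400.
So t = -6.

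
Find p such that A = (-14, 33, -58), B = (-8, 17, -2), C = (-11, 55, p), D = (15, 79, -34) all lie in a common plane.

-90

Normal to plane ABD: n = (-2960, 1480, 740); plane equation n·P = 47360.
Requiring n·C = 47360: (740)p + (113960) = 47360.
So p = -90.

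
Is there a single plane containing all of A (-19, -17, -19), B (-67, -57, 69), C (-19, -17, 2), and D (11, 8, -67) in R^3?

Yes

With A as base: AB = (-48, -40, 88), AC = (0, 0, 21), AD = (30, 25, -48).
AC × AD = (-525, 630, 0).
AB · (AC × AD) = 0.
The scalar triple product vanishes, so the four points are coplanar.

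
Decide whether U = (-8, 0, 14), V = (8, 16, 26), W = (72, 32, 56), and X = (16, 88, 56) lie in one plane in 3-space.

Yes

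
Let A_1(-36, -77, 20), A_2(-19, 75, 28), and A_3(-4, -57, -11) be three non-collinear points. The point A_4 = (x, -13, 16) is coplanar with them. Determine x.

-22

The plane through A_1, A_2, A_3 has equation −4872x + 783y − 4524z = 24621.
Substituting A_4: (-4872)x + (-82563) = 24621, so x = -22.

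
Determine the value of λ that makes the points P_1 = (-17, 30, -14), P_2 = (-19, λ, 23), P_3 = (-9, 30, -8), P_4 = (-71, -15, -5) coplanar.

-5

Normal to plane P_1P_3P_4: n = (270, -396, -360); plane equation n·P = -11430.
Requiring n·P_2 = -11430: (-396)λ + (-13410) = -11430.
So λ = -5.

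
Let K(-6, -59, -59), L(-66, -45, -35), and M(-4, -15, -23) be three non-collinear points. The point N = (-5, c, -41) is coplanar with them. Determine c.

-37

The plane through K, L, M has equation −552x + 2208y − 2668z = 30452.
Substituting N: (2208)c + (112148) = 30452, so c = -37.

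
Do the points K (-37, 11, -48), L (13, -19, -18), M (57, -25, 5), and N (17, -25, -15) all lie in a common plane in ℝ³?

Yes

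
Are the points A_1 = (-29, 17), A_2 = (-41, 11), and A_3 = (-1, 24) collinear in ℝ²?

A_1A_2 = (-12, -6), A_1A_3 = (28, 7).
det[A_1A_2; A_1A_3] = (-12)(7) − (-6)(28) = 84.
The determinant is nonzero, so they are not collinear.

No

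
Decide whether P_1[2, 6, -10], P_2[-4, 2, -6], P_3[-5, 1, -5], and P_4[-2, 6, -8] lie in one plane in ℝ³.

No

The four points are coplanar iff the 3×3 determinant with rows P_1P_2, P_1P_3, P_1P_4 is zero.
Rows: (-6, -4, 4), (-7, -5, 5), (-4, 0, 2).
Expanding along the first row: (-6)(-10) − (-4)(6) + (4)(-20) = 4.
Nonzero ⇒ not coplanar.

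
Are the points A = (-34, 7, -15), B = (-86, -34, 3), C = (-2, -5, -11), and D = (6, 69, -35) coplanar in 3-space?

A normal to the plane through A, B, C is n = AB × AC = (52, 784, 1936).
The plane has equation n·P = -25320. For D: n·D = -13352.
-13352 ≠ -25320, so D is off the plane.

No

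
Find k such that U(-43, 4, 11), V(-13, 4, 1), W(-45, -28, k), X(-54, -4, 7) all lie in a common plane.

Coplanarity ⇔ det[UV; UW; UX] = 0.
Expanding, this is linear in k: (240)k + (4560) = 0.
So k = -19.

-19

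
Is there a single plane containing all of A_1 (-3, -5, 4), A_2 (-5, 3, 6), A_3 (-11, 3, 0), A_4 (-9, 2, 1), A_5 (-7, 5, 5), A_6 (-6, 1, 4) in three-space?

The plane through A_1, A_2, A_3 has normal n = A_1A_2 × A_1A_3 = (-48, -24, 48) and equation n·P = 456.
Checking the remaining points: n·A_4 = 432, n·A_5 = 456, n·A_6 = 456.
Since n·A_4 = 432 ≠ 456, A_4 is off the plane and the points are not all coplanar.

No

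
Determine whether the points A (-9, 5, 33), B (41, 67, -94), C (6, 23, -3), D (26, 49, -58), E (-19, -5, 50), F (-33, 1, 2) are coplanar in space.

The plane through A, B, C has normal n = AB × AC = (54, -105, -30) and equation n·P = -2001.
Checking the remaining points: n·D = -2001, n·E = -2001, n·F = -1947.
Since n·F = -1947 ≠ -2001, F is off the plane and the points are not all coplanar.

No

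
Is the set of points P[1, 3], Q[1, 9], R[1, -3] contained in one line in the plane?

PQ = (0, 6), PR = (0, -6).
Checking proportionality: PR = -1·PQ, so the vectors are parallel and the points are collinear.

Yes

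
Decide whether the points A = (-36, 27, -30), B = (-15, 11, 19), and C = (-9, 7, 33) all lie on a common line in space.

AB = (21, -16, 49), AC = (27, -20, 63).
AB × AC = (-28, 0, 12).
The cross product is nonzero, so the points do not lie on one line.

No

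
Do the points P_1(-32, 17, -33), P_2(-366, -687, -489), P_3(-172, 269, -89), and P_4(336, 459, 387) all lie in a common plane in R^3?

Yes

With P_1 as base: P_1P_2 = (-334, -704, -456), P_1P_3 = (-140, 252, -56), P_1P_4 = (368, 442, 420).
P_1P_3 × P_1P_4 = (130592, 38192, -154616).
P_1P_2 · (P_1P_3 × P_1P_4) = 0.
The scalar triple product vanishes, so the four points are coplanar.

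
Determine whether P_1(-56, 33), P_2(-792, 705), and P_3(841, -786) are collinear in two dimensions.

Yes

P_1P_2 = (-736, 672), P_1P_3 = (897, -819).
Checking proportionality: P_1P_3 = -39/32·P_1P_2, so the vectors are parallel and the points are collinear.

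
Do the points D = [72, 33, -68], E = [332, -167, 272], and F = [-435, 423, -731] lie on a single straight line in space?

DE = (260, -200, 340), DF = (-507, 390, -663).
Each component of DF is -39/20 times the corresponding component of DE, so DF = -39/20·DE and the points are collinear.

Yes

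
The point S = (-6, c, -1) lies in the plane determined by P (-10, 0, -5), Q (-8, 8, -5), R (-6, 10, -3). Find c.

The plane through P, Q, R has equation 16x − 4y − 12z = -100.
Substituting S: (-4)c + (-84) = -100, so c = 4.

4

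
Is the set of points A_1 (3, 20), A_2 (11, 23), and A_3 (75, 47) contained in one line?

Yes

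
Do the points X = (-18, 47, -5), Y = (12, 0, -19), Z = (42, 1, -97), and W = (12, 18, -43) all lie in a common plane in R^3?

With X as base: XY = (30, -47, -14), XZ = (60, -46, -92), XW = (30, -29, -38).
XZ × XW = (-920, -480, -360).
XY · (XZ × XW) = 0.
The scalar triple product vanishes, so the four points are coplanar.

Yes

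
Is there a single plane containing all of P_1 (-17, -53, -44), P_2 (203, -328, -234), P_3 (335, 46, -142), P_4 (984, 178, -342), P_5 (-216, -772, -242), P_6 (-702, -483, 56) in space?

The plane through P_1, P_2, P_3 has normal n = P_1P_2 × P_1P_3 = (45760, -45320, 118580) and equation n·P = -3593480.
Checking the remaining points: n·P_4 = -3593480, n·P_5 = -3593480, n·P_6 = -3593480.
All equal -3593480, so all 6 points lie in one plane.

Yes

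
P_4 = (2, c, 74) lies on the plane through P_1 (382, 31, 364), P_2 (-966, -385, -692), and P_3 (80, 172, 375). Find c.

Coplanarity requires P_1P_2 · (P_1P_3 × P_1P_4) = 0.
P_1P_2 = (-1348, -416, -1056), P_1P_3 = (-302, 141, 11); the triple product is linear in c with coefficient 333740 and constant term 26365460.
Setting it to zero: c = -79.

-79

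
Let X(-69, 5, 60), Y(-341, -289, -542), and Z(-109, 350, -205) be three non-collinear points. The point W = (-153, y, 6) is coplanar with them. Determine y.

Coplanarity requires XY · (XZ × XW) = 0.
XY = (-272, -294, -602), XZ = (-40, 345, -265); the triple product is linear in y with coefficient -48000 and constant term -18048000.
Setting it to zero: y = -376.

-376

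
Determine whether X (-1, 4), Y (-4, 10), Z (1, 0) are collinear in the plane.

Yes

XY = (-3, 6), XZ = (2, -4).
det[XY; XZ] = (-3)(-4) − (6)(2) = 0.
The determinant is zero, so the points are collinear.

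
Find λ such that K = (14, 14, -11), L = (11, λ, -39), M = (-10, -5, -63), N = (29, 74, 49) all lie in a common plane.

-26

Coplanarity ⇔ det[KL; KM; KN] = 0.
Expanding, this is linear in λ: (660)λ + (17160) = 0.
So λ = -26.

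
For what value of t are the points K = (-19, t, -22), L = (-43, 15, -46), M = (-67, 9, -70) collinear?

Direction LM = (-24, -6, -24). From the x-coordinate of K, the parameter along the line is τ = (-19 − (-43))/(-24) = -1.
Then t = 15 + (-1)·(-6) = 21.

21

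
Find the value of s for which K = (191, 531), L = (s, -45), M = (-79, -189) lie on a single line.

-25

Collinearity: (L − K) must be parallel to (M − K) = (-270, -720).
Cross-multiplying the components: (s − 191)·(-720) = (-576)·(-270).
Solving gives s = -25.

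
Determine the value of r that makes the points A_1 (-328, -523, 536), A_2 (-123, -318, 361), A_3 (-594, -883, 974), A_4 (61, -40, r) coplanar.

Normal to plane A_1A_2A_3: n = (26790, -43240, -19270); plane equation n·P = 3498680.
Requiring n·A_4 = 3498680: (-19270)r + (3363790) = 3498680.
So r = -7.

-7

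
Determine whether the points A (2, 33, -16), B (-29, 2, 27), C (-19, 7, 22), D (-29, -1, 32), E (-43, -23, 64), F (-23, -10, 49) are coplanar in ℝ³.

No

The plane through A, B, C has normal n = AB × AC = (-60, 275, 155) and equation n·P = 6475.
Checking the remaining points: n·D = 6425, n·E = 6175, n·F = 6225.
Since n·D = 6425 ≠ 6475, D is off the plane and the points are not all coplanar.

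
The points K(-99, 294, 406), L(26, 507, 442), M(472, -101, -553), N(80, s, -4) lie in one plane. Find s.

Normal to plane KLM: n = (-190047, 140431, -170998); plane equation n·P = -9323821.
Requiring n·N = -9323821: (140431)s + (-14519768) = -9323821.
So s = 37.

37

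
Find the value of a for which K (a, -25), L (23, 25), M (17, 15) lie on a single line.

The three points are collinear iff det[KL; KM] = 0.
This determinant is linear in a: (10)a + (70) = 0, so a = -7.

-7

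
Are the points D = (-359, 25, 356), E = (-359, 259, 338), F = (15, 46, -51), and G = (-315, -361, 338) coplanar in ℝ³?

Yes

The four points are coplanar iff the 3×3 determinant with rows DE, DF, DG is zero.
Rows: (0, 234, -18), (374, 21, -407), (44, -386, -18).
Expanding along the first row: (0)(-157480) − (234)(11176) + (-18)(-145288) = 0.
Zero determinant ⇒ coplanar.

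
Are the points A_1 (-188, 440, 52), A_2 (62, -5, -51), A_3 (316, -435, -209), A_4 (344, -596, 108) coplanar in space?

The four points are coplanar iff the 3×3 determinant with rows A_1A_2, A_1A_3, A_1A_4 is zero.
Rows: (250, -445, -103), (504, -875, -261), (532, -1036, 56).
Expanding along the first row: (250)(-319396) − (-445)(167076) + (-103)(-56644) = 334152.
Nonzero ⇒ not coplanar.

No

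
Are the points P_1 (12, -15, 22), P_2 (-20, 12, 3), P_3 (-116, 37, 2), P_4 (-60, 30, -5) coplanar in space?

With P_1 as base: P_1P_2 = (-32, 27, -19), P_1P_3 = (-128, 52, -20), P_1P_4 = (-72, 45, -27).
P_1P_3 × P_1P_4 = (-504, -2016, -2016).
P_1P_2 · (P_1P_3 × P_1P_4) = 0.
The scalar triple product vanishes, so the four points are coplanar.

Yes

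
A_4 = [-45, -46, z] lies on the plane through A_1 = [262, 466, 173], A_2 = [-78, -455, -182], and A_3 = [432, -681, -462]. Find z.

14

Coplanarity requires A_1A_2 · (A_1A_3 × A_1A_4) = 0.
A_1A_2 = (-340, -921, -355), A_1A_3 = (170, -1147, -635); the triple product is linear in z with coefficient 546550 and constant term -7651700.
Setting it to zero: z = 14.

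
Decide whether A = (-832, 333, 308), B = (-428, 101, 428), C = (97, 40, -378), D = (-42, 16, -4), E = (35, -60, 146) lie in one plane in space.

Yes

The plane through A, B, C has normal n = AB × AC = (194312, 388624, 97156) and equation n·P = -2331744.
Checking the remaining points: n·D = -2331744, n·E = -2331744.
All equal -2331744, so all 5 points lie in one plane.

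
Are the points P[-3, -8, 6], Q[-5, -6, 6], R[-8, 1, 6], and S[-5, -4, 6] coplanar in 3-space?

Yes

With P as base: PQ = (-2, 2, 0), PR = (-5, 9, 0), PS = (-2, 4, 0).
PR × PS = (0, 0, -2).
PQ · (PR × PS) = 0.
The scalar triple product vanishes, so the four points are coplanar.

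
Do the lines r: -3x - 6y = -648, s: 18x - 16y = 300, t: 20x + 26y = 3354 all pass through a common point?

Yes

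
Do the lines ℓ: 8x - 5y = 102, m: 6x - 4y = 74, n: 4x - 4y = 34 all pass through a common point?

The three lines meet at one point iff the augmented coefficient matrix [aᵢ bᵢ cᵢ] has rank < 3, i.e. its determinant vanishes.
Here the determinant is 4.
Nonzero, so no common point exists.

No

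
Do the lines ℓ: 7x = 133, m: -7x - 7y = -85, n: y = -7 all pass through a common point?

The three lines meet at one point iff the augmented coefficient matrix [aᵢ bᵢ cᵢ] has rank < 3, i.e. its determinant vanishes.
Here the determinant is 7.
Nonzero, so no common point exists.

No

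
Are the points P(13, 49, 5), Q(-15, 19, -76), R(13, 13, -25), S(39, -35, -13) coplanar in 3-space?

With P as base: PQ = (-28, -30, -81), PR = (0, -36, -30), PS = (26, -84, -18).
PR × PS = (-1872, -780, 936).
PQ · (PR × PS) = 0.
The scalar triple product vanishes, so the four points are coplanar.

Yes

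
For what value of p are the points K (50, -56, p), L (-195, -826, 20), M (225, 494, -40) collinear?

-15

Direction LM = (420, 1320, -60). From the x-coordinate of K, the parameter along the line is τ = (50 − (-195))/420 = 7/12.
Then p = 20 + 7/12·(-60) = -15.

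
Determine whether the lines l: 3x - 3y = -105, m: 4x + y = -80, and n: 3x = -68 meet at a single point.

No

Intersecting l and m: solving the 2×2 system gives (x, y) = (-23, 12).
Substitute into n: (3)(-23) + (0)(12) = -69.
But n requires -68 ≠ -69, so the three lines have no common point.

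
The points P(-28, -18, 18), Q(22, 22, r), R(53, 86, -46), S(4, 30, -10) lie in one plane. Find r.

-12

The points are coplanar iff PQ · (PR × PS) = 0.
Expanding, this is linear in r: (560)r + (6720) = 0.
So r = -12.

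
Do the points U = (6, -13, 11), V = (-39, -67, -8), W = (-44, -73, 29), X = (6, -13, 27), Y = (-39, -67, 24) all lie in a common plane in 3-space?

The plane through U, V, W has normal n = UV × UW = (-2112, 1760, 0) and equation n·P = -35552.
Checking the remaining points: n·X = -35552, n·Y = -35552.
All equal -35552, so all 5 points lie in one plane.

Yes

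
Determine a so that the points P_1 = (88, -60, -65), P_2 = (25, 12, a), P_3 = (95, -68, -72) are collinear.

-2

Direction P_1P_3 = (7, -8, -7). From the x-coordinate of P_2, the parameter along the line is τ = (25 − 88)/7 = -9.
Then a = (-65) + (-9)·(-7) = -2.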